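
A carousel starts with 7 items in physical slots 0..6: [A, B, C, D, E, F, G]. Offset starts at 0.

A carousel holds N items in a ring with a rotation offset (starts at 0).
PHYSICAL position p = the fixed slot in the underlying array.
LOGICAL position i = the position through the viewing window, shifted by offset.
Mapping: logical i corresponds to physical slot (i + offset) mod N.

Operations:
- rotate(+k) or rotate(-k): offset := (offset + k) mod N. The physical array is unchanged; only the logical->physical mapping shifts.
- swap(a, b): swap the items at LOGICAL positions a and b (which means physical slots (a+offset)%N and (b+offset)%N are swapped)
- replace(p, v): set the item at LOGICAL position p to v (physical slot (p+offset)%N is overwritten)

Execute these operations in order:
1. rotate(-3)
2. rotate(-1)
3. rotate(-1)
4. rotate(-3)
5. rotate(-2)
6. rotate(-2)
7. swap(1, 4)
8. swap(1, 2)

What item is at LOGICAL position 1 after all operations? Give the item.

After op 1 (rotate(-3)): offset=4, physical=[A,B,C,D,E,F,G], logical=[E,F,G,A,B,C,D]
After op 2 (rotate(-1)): offset=3, physical=[A,B,C,D,E,F,G], logical=[D,E,F,G,A,B,C]
After op 3 (rotate(-1)): offset=2, physical=[A,B,C,D,E,F,G], logical=[C,D,E,F,G,A,B]
After op 4 (rotate(-3)): offset=6, physical=[A,B,C,D,E,F,G], logical=[G,A,B,C,D,E,F]
After op 5 (rotate(-2)): offset=4, physical=[A,B,C,D,E,F,G], logical=[E,F,G,A,B,C,D]
After op 6 (rotate(-2)): offset=2, physical=[A,B,C,D,E,F,G], logical=[C,D,E,F,G,A,B]
After op 7 (swap(1, 4)): offset=2, physical=[A,B,C,G,E,F,D], logical=[C,G,E,F,D,A,B]
After op 8 (swap(1, 2)): offset=2, physical=[A,B,C,E,G,F,D], logical=[C,E,G,F,D,A,B]

Answer: E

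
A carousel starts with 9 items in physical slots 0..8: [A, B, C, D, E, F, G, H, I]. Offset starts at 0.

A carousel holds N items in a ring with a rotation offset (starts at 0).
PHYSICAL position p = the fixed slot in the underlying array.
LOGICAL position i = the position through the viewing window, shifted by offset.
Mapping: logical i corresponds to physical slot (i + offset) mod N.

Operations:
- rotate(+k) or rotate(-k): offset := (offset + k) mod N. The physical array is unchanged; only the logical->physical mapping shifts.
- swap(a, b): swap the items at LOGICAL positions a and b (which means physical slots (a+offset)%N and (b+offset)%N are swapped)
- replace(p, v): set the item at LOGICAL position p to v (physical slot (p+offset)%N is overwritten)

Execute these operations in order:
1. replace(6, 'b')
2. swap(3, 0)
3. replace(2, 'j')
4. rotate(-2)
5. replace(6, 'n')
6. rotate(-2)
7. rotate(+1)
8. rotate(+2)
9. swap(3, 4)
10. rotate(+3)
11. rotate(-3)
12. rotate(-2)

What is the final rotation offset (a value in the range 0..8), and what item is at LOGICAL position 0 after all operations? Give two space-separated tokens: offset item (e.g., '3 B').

Answer: 6 b

Derivation:
After op 1 (replace(6, 'b')): offset=0, physical=[A,B,C,D,E,F,b,H,I], logical=[A,B,C,D,E,F,b,H,I]
After op 2 (swap(3, 0)): offset=0, physical=[D,B,C,A,E,F,b,H,I], logical=[D,B,C,A,E,F,b,H,I]
After op 3 (replace(2, 'j')): offset=0, physical=[D,B,j,A,E,F,b,H,I], logical=[D,B,j,A,E,F,b,H,I]
After op 4 (rotate(-2)): offset=7, physical=[D,B,j,A,E,F,b,H,I], logical=[H,I,D,B,j,A,E,F,b]
After op 5 (replace(6, 'n')): offset=7, physical=[D,B,j,A,n,F,b,H,I], logical=[H,I,D,B,j,A,n,F,b]
After op 6 (rotate(-2)): offset=5, physical=[D,B,j,A,n,F,b,H,I], logical=[F,b,H,I,D,B,j,A,n]
After op 7 (rotate(+1)): offset=6, physical=[D,B,j,A,n,F,b,H,I], logical=[b,H,I,D,B,j,A,n,F]
After op 8 (rotate(+2)): offset=8, physical=[D,B,j,A,n,F,b,H,I], logical=[I,D,B,j,A,n,F,b,H]
After op 9 (swap(3, 4)): offset=8, physical=[D,B,A,j,n,F,b,H,I], logical=[I,D,B,A,j,n,F,b,H]
After op 10 (rotate(+3)): offset=2, physical=[D,B,A,j,n,F,b,H,I], logical=[A,j,n,F,b,H,I,D,B]
After op 11 (rotate(-3)): offset=8, physical=[D,B,A,j,n,F,b,H,I], logical=[I,D,B,A,j,n,F,b,H]
After op 12 (rotate(-2)): offset=6, physical=[D,B,A,j,n,F,b,H,I], logical=[b,H,I,D,B,A,j,n,F]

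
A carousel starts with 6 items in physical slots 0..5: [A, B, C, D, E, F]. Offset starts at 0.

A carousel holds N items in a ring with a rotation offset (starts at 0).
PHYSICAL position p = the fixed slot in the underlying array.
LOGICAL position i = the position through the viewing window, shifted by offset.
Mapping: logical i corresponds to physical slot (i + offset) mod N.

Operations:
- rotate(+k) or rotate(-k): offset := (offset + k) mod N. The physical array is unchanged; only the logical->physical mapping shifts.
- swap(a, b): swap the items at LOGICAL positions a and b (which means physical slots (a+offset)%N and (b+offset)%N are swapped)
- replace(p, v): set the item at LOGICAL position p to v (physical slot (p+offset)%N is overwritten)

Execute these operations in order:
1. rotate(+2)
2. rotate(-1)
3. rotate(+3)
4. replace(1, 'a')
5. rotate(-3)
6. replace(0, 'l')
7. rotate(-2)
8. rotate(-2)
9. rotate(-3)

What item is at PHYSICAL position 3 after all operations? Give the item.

Answer: D

Derivation:
After op 1 (rotate(+2)): offset=2, physical=[A,B,C,D,E,F], logical=[C,D,E,F,A,B]
After op 2 (rotate(-1)): offset=1, physical=[A,B,C,D,E,F], logical=[B,C,D,E,F,A]
After op 3 (rotate(+3)): offset=4, physical=[A,B,C,D,E,F], logical=[E,F,A,B,C,D]
After op 4 (replace(1, 'a')): offset=4, physical=[A,B,C,D,E,a], logical=[E,a,A,B,C,D]
After op 5 (rotate(-3)): offset=1, physical=[A,B,C,D,E,a], logical=[B,C,D,E,a,A]
After op 6 (replace(0, 'l')): offset=1, physical=[A,l,C,D,E,a], logical=[l,C,D,E,a,A]
After op 7 (rotate(-2)): offset=5, physical=[A,l,C,D,E,a], logical=[a,A,l,C,D,E]
After op 8 (rotate(-2)): offset=3, physical=[A,l,C,D,E,a], logical=[D,E,a,A,l,C]
After op 9 (rotate(-3)): offset=0, physical=[A,l,C,D,E,a], logical=[A,l,C,D,E,a]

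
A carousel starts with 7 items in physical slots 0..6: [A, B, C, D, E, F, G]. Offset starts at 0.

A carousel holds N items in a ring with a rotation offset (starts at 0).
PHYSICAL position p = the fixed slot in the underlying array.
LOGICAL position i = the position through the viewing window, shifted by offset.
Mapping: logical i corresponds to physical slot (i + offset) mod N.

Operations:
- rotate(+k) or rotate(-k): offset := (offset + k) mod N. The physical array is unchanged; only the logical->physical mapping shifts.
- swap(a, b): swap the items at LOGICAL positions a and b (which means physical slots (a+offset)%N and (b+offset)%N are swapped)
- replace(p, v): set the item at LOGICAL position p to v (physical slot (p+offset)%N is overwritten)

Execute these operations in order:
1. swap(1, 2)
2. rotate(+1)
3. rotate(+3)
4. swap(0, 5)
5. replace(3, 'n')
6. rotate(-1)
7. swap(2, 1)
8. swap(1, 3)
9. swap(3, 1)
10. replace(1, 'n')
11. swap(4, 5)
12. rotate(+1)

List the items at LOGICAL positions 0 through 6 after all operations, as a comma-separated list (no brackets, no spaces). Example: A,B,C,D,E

After op 1 (swap(1, 2)): offset=0, physical=[A,C,B,D,E,F,G], logical=[A,C,B,D,E,F,G]
After op 2 (rotate(+1)): offset=1, physical=[A,C,B,D,E,F,G], logical=[C,B,D,E,F,G,A]
After op 3 (rotate(+3)): offset=4, physical=[A,C,B,D,E,F,G], logical=[E,F,G,A,C,B,D]
After op 4 (swap(0, 5)): offset=4, physical=[A,C,E,D,B,F,G], logical=[B,F,G,A,C,E,D]
After op 5 (replace(3, 'n')): offset=4, physical=[n,C,E,D,B,F,G], logical=[B,F,G,n,C,E,D]
After op 6 (rotate(-1)): offset=3, physical=[n,C,E,D,B,F,G], logical=[D,B,F,G,n,C,E]
After op 7 (swap(2, 1)): offset=3, physical=[n,C,E,D,F,B,G], logical=[D,F,B,G,n,C,E]
After op 8 (swap(1, 3)): offset=3, physical=[n,C,E,D,G,B,F], logical=[D,G,B,F,n,C,E]
After op 9 (swap(3, 1)): offset=3, physical=[n,C,E,D,F,B,G], logical=[D,F,B,G,n,C,E]
After op 10 (replace(1, 'n')): offset=3, physical=[n,C,E,D,n,B,G], logical=[D,n,B,G,n,C,E]
After op 11 (swap(4, 5)): offset=3, physical=[C,n,E,D,n,B,G], logical=[D,n,B,G,C,n,E]
After op 12 (rotate(+1)): offset=4, physical=[C,n,E,D,n,B,G], logical=[n,B,G,C,n,E,D]

Answer: n,B,G,C,n,E,D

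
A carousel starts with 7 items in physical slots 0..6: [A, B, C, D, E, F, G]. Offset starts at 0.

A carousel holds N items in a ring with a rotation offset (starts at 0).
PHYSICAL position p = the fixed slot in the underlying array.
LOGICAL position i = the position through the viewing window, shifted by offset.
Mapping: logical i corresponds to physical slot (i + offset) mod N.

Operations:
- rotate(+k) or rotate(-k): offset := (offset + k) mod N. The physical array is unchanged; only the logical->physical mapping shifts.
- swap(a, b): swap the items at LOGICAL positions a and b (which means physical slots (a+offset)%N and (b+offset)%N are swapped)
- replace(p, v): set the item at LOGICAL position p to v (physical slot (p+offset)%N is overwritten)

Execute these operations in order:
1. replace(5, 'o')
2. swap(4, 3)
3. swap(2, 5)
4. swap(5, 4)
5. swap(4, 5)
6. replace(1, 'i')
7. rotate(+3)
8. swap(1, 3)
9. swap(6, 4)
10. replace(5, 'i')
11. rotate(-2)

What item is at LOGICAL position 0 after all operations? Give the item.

After op 1 (replace(5, 'o')): offset=0, physical=[A,B,C,D,E,o,G], logical=[A,B,C,D,E,o,G]
After op 2 (swap(4, 3)): offset=0, physical=[A,B,C,E,D,o,G], logical=[A,B,C,E,D,o,G]
After op 3 (swap(2, 5)): offset=0, physical=[A,B,o,E,D,C,G], logical=[A,B,o,E,D,C,G]
After op 4 (swap(5, 4)): offset=0, physical=[A,B,o,E,C,D,G], logical=[A,B,o,E,C,D,G]
After op 5 (swap(4, 5)): offset=0, physical=[A,B,o,E,D,C,G], logical=[A,B,o,E,D,C,G]
After op 6 (replace(1, 'i')): offset=0, physical=[A,i,o,E,D,C,G], logical=[A,i,o,E,D,C,G]
After op 7 (rotate(+3)): offset=3, physical=[A,i,o,E,D,C,G], logical=[E,D,C,G,A,i,o]
After op 8 (swap(1, 3)): offset=3, physical=[A,i,o,E,G,C,D], logical=[E,G,C,D,A,i,o]
After op 9 (swap(6, 4)): offset=3, physical=[o,i,A,E,G,C,D], logical=[E,G,C,D,o,i,A]
After op 10 (replace(5, 'i')): offset=3, physical=[o,i,A,E,G,C,D], logical=[E,G,C,D,o,i,A]
After op 11 (rotate(-2)): offset=1, physical=[o,i,A,E,G,C,D], logical=[i,A,E,G,C,D,o]

Answer: i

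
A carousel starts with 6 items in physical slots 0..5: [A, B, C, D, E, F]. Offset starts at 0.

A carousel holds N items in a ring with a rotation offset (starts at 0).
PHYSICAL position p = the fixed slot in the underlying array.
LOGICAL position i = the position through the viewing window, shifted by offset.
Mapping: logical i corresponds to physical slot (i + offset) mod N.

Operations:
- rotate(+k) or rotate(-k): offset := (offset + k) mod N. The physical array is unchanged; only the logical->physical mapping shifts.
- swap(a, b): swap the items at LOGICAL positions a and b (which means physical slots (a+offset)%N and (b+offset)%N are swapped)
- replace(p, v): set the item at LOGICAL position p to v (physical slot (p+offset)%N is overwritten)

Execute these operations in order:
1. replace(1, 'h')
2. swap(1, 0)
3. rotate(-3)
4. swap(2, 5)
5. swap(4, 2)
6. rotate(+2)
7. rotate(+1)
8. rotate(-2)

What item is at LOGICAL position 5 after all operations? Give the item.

Answer: D

Derivation:
After op 1 (replace(1, 'h')): offset=0, physical=[A,h,C,D,E,F], logical=[A,h,C,D,E,F]
After op 2 (swap(1, 0)): offset=0, physical=[h,A,C,D,E,F], logical=[h,A,C,D,E,F]
After op 3 (rotate(-3)): offset=3, physical=[h,A,C,D,E,F], logical=[D,E,F,h,A,C]
After op 4 (swap(2, 5)): offset=3, physical=[h,A,F,D,E,C], logical=[D,E,C,h,A,F]
After op 5 (swap(4, 2)): offset=3, physical=[h,C,F,D,E,A], logical=[D,E,A,h,C,F]
After op 6 (rotate(+2)): offset=5, physical=[h,C,F,D,E,A], logical=[A,h,C,F,D,E]
After op 7 (rotate(+1)): offset=0, physical=[h,C,F,D,E,A], logical=[h,C,F,D,E,A]
After op 8 (rotate(-2)): offset=4, physical=[h,C,F,D,E,A], logical=[E,A,h,C,F,D]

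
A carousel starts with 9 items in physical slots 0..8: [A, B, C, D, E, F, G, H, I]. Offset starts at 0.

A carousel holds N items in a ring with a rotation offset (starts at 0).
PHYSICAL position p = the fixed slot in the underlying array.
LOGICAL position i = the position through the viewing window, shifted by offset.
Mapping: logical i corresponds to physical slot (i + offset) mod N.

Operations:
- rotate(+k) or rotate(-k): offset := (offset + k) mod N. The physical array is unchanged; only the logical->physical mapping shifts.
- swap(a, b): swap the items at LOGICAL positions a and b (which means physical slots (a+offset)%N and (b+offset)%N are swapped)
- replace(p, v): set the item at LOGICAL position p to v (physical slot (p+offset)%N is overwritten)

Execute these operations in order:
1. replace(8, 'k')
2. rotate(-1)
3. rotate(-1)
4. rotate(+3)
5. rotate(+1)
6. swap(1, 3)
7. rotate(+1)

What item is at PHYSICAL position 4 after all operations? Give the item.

After op 1 (replace(8, 'k')): offset=0, physical=[A,B,C,D,E,F,G,H,k], logical=[A,B,C,D,E,F,G,H,k]
After op 2 (rotate(-1)): offset=8, physical=[A,B,C,D,E,F,G,H,k], logical=[k,A,B,C,D,E,F,G,H]
After op 3 (rotate(-1)): offset=7, physical=[A,B,C,D,E,F,G,H,k], logical=[H,k,A,B,C,D,E,F,G]
After op 4 (rotate(+3)): offset=1, physical=[A,B,C,D,E,F,G,H,k], logical=[B,C,D,E,F,G,H,k,A]
After op 5 (rotate(+1)): offset=2, physical=[A,B,C,D,E,F,G,H,k], logical=[C,D,E,F,G,H,k,A,B]
After op 6 (swap(1, 3)): offset=2, physical=[A,B,C,F,E,D,G,H,k], logical=[C,F,E,D,G,H,k,A,B]
After op 7 (rotate(+1)): offset=3, physical=[A,B,C,F,E,D,G,H,k], logical=[F,E,D,G,H,k,A,B,C]

Answer: E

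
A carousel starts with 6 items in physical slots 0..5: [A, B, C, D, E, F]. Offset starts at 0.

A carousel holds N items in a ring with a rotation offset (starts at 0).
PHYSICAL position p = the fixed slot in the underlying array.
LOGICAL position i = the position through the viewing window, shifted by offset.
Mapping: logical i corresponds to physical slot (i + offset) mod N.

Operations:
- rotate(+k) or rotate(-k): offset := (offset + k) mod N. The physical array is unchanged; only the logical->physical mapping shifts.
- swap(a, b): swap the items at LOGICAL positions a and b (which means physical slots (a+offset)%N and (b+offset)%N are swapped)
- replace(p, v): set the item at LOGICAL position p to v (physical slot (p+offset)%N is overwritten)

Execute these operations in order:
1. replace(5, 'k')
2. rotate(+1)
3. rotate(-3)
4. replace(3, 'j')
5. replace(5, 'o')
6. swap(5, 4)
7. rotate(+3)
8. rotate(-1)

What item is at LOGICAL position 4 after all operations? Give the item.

Answer: E

Derivation:
After op 1 (replace(5, 'k')): offset=0, physical=[A,B,C,D,E,k], logical=[A,B,C,D,E,k]
After op 2 (rotate(+1)): offset=1, physical=[A,B,C,D,E,k], logical=[B,C,D,E,k,A]
After op 3 (rotate(-3)): offset=4, physical=[A,B,C,D,E,k], logical=[E,k,A,B,C,D]
After op 4 (replace(3, 'j')): offset=4, physical=[A,j,C,D,E,k], logical=[E,k,A,j,C,D]
After op 5 (replace(5, 'o')): offset=4, physical=[A,j,C,o,E,k], logical=[E,k,A,j,C,o]
After op 6 (swap(5, 4)): offset=4, physical=[A,j,o,C,E,k], logical=[E,k,A,j,o,C]
After op 7 (rotate(+3)): offset=1, physical=[A,j,o,C,E,k], logical=[j,o,C,E,k,A]
After op 8 (rotate(-1)): offset=0, physical=[A,j,o,C,E,k], logical=[A,j,o,C,E,k]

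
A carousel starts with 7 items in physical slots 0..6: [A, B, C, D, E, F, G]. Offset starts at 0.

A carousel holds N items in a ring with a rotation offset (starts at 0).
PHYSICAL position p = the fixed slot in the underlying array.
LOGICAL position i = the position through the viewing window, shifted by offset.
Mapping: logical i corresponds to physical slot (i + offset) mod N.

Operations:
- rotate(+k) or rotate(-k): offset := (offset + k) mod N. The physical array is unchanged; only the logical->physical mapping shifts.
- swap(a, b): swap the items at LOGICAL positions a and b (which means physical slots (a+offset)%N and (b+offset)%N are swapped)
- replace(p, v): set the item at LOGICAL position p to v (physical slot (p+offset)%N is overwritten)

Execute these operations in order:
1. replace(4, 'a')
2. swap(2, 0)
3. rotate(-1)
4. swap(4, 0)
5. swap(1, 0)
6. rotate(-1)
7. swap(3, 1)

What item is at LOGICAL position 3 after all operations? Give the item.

Answer: C

Derivation:
After op 1 (replace(4, 'a')): offset=0, physical=[A,B,C,D,a,F,G], logical=[A,B,C,D,a,F,G]
After op 2 (swap(2, 0)): offset=0, physical=[C,B,A,D,a,F,G], logical=[C,B,A,D,a,F,G]
After op 3 (rotate(-1)): offset=6, physical=[C,B,A,D,a,F,G], logical=[G,C,B,A,D,a,F]
After op 4 (swap(4, 0)): offset=6, physical=[C,B,A,G,a,F,D], logical=[D,C,B,A,G,a,F]
After op 5 (swap(1, 0)): offset=6, physical=[D,B,A,G,a,F,C], logical=[C,D,B,A,G,a,F]
After op 6 (rotate(-1)): offset=5, physical=[D,B,A,G,a,F,C], logical=[F,C,D,B,A,G,a]
After op 7 (swap(3, 1)): offset=5, physical=[D,C,A,G,a,F,B], logical=[F,B,D,C,A,G,a]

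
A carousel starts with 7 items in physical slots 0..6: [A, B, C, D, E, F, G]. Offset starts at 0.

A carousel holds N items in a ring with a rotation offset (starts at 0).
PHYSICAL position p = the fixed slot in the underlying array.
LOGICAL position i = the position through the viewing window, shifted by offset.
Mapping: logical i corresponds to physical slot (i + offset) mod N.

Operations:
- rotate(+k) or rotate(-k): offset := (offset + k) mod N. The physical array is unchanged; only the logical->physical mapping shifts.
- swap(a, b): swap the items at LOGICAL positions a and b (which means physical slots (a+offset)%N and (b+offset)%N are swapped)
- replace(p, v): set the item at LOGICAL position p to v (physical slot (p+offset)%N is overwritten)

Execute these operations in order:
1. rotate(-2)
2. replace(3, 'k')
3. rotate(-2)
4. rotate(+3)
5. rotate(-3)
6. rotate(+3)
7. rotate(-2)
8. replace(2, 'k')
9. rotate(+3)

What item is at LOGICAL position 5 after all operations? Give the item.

Answer: F

Derivation:
After op 1 (rotate(-2)): offset=5, physical=[A,B,C,D,E,F,G], logical=[F,G,A,B,C,D,E]
After op 2 (replace(3, 'k')): offset=5, physical=[A,k,C,D,E,F,G], logical=[F,G,A,k,C,D,E]
After op 3 (rotate(-2)): offset=3, physical=[A,k,C,D,E,F,G], logical=[D,E,F,G,A,k,C]
After op 4 (rotate(+3)): offset=6, physical=[A,k,C,D,E,F,G], logical=[G,A,k,C,D,E,F]
After op 5 (rotate(-3)): offset=3, physical=[A,k,C,D,E,F,G], logical=[D,E,F,G,A,k,C]
After op 6 (rotate(+3)): offset=6, physical=[A,k,C,D,E,F,G], logical=[G,A,k,C,D,E,F]
After op 7 (rotate(-2)): offset=4, physical=[A,k,C,D,E,F,G], logical=[E,F,G,A,k,C,D]
After op 8 (replace(2, 'k')): offset=4, physical=[A,k,C,D,E,F,k], logical=[E,F,k,A,k,C,D]
After op 9 (rotate(+3)): offset=0, physical=[A,k,C,D,E,F,k], logical=[A,k,C,D,E,F,k]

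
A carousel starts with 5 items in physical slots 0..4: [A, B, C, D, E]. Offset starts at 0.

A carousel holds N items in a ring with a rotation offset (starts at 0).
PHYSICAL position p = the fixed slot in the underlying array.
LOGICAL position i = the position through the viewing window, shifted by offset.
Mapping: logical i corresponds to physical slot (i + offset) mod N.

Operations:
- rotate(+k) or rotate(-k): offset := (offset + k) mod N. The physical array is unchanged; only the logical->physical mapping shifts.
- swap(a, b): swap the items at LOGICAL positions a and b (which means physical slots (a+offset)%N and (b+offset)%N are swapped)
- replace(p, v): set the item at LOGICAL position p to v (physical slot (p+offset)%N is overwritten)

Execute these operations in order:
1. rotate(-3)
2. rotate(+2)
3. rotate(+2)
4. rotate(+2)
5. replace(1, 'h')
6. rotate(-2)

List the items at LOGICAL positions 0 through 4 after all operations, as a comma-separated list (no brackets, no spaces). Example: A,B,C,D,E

After op 1 (rotate(-3)): offset=2, physical=[A,B,C,D,E], logical=[C,D,E,A,B]
After op 2 (rotate(+2)): offset=4, physical=[A,B,C,D,E], logical=[E,A,B,C,D]
After op 3 (rotate(+2)): offset=1, physical=[A,B,C,D,E], logical=[B,C,D,E,A]
After op 4 (rotate(+2)): offset=3, physical=[A,B,C,D,E], logical=[D,E,A,B,C]
After op 5 (replace(1, 'h')): offset=3, physical=[A,B,C,D,h], logical=[D,h,A,B,C]
After op 6 (rotate(-2)): offset=1, physical=[A,B,C,D,h], logical=[B,C,D,h,A]

Answer: B,C,D,h,A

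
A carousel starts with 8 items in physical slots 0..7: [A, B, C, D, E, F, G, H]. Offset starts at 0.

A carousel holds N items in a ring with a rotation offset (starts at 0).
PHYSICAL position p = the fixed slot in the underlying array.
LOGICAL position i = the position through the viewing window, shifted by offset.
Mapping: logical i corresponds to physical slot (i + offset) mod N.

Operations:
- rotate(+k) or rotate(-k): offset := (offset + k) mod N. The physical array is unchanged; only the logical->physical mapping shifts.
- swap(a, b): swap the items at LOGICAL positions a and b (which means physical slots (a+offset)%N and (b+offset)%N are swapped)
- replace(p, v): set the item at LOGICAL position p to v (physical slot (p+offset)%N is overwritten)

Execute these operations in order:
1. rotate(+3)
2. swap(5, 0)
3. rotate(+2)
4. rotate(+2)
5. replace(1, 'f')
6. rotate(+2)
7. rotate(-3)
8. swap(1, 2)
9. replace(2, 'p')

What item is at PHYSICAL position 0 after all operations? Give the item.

Answer: p

Derivation:
After op 1 (rotate(+3)): offset=3, physical=[A,B,C,D,E,F,G,H], logical=[D,E,F,G,H,A,B,C]
After op 2 (swap(5, 0)): offset=3, physical=[D,B,C,A,E,F,G,H], logical=[A,E,F,G,H,D,B,C]
After op 3 (rotate(+2)): offset=5, physical=[D,B,C,A,E,F,G,H], logical=[F,G,H,D,B,C,A,E]
After op 4 (rotate(+2)): offset=7, physical=[D,B,C,A,E,F,G,H], logical=[H,D,B,C,A,E,F,G]
After op 5 (replace(1, 'f')): offset=7, physical=[f,B,C,A,E,F,G,H], logical=[H,f,B,C,A,E,F,G]
After op 6 (rotate(+2)): offset=1, physical=[f,B,C,A,E,F,G,H], logical=[B,C,A,E,F,G,H,f]
After op 7 (rotate(-3)): offset=6, physical=[f,B,C,A,E,F,G,H], logical=[G,H,f,B,C,A,E,F]
After op 8 (swap(1, 2)): offset=6, physical=[H,B,C,A,E,F,G,f], logical=[G,f,H,B,C,A,E,F]
After op 9 (replace(2, 'p')): offset=6, physical=[p,B,C,A,E,F,G,f], logical=[G,f,p,B,C,A,E,F]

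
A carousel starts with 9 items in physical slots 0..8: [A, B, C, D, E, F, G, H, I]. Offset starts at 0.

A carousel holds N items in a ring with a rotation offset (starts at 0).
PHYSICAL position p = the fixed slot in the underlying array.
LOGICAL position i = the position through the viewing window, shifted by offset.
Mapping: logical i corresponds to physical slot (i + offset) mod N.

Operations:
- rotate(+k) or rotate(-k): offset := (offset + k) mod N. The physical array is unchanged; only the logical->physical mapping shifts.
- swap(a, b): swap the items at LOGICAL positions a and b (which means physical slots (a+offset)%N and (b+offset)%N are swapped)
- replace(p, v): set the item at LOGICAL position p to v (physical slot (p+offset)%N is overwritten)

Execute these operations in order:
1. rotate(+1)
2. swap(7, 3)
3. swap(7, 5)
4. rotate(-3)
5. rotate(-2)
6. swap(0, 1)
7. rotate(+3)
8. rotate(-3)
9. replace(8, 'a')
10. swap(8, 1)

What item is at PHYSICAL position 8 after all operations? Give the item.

After op 1 (rotate(+1)): offset=1, physical=[A,B,C,D,E,F,G,H,I], logical=[B,C,D,E,F,G,H,I,A]
After op 2 (swap(7, 3)): offset=1, physical=[A,B,C,D,I,F,G,H,E], logical=[B,C,D,I,F,G,H,E,A]
After op 3 (swap(7, 5)): offset=1, physical=[A,B,C,D,I,F,E,H,G], logical=[B,C,D,I,F,E,H,G,A]
After op 4 (rotate(-3)): offset=7, physical=[A,B,C,D,I,F,E,H,G], logical=[H,G,A,B,C,D,I,F,E]
After op 5 (rotate(-2)): offset=5, physical=[A,B,C,D,I,F,E,H,G], logical=[F,E,H,G,A,B,C,D,I]
After op 6 (swap(0, 1)): offset=5, physical=[A,B,C,D,I,E,F,H,G], logical=[E,F,H,G,A,B,C,D,I]
After op 7 (rotate(+3)): offset=8, physical=[A,B,C,D,I,E,F,H,G], logical=[G,A,B,C,D,I,E,F,H]
After op 8 (rotate(-3)): offset=5, physical=[A,B,C,D,I,E,F,H,G], logical=[E,F,H,G,A,B,C,D,I]
After op 9 (replace(8, 'a')): offset=5, physical=[A,B,C,D,a,E,F,H,G], logical=[E,F,H,G,A,B,C,D,a]
After op 10 (swap(8, 1)): offset=5, physical=[A,B,C,D,F,E,a,H,G], logical=[E,a,H,G,A,B,C,D,F]

Answer: G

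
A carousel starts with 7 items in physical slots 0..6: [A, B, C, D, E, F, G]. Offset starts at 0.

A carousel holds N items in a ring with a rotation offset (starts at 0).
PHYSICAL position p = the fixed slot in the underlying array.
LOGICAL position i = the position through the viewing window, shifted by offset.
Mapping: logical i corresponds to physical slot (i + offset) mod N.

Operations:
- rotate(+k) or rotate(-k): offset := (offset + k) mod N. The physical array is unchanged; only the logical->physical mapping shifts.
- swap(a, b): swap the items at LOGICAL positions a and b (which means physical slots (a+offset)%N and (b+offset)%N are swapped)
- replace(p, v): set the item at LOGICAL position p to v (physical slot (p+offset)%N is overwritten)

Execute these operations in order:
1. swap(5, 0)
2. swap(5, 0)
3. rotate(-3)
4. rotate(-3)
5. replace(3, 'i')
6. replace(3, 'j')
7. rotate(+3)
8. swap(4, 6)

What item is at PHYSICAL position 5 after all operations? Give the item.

After op 1 (swap(5, 0)): offset=0, physical=[F,B,C,D,E,A,G], logical=[F,B,C,D,E,A,G]
After op 2 (swap(5, 0)): offset=0, physical=[A,B,C,D,E,F,G], logical=[A,B,C,D,E,F,G]
After op 3 (rotate(-3)): offset=4, physical=[A,B,C,D,E,F,G], logical=[E,F,G,A,B,C,D]
After op 4 (rotate(-3)): offset=1, physical=[A,B,C,D,E,F,G], logical=[B,C,D,E,F,G,A]
After op 5 (replace(3, 'i')): offset=1, physical=[A,B,C,D,i,F,G], logical=[B,C,D,i,F,G,A]
After op 6 (replace(3, 'j')): offset=1, physical=[A,B,C,D,j,F,G], logical=[B,C,D,j,F,G,A]
After op 7 (rotate(+3)): offset=4, physical=[A,B,C,D,j,F,G], logical=[j,F,G,A,B,C,D]
After op 8 (swap(4, 6)): offset=4, physical=[A,D,C,B,j,F,G], logical=[j,F,G,A,D,C,B]

Answer: F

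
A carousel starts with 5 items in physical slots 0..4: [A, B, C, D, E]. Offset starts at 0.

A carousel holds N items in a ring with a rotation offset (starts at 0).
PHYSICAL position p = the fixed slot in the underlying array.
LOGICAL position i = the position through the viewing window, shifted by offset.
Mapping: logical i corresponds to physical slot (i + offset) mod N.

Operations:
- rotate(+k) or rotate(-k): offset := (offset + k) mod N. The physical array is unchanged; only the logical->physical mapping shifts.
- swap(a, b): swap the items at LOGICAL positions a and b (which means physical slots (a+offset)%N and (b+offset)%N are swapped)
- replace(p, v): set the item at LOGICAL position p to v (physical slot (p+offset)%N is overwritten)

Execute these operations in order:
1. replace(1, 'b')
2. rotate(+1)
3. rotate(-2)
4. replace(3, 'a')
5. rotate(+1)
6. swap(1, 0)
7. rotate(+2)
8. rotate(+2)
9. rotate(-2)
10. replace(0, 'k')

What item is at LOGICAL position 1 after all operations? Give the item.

After op 1 (replace(1, 'b')): offset=0, physical=[A,b,C,D,E], logical=[A,b,C,D,E]
After op 2 (rotate(+1)): offset=1, physical=[A,b,C,D,E], logical=[b,C,D,E,A]
After op 3 (rotate(-2)): offset=4, physical=[A,b,C,D,E], logical=[E,A,b,C,D]
After op 4 (replace(3, 'a')): offset=4, physical=[A,b,a,D,E], logical=[E,A,b,a,D]
After op 5 (rotate(+1)): offset=0, physical=[A,b,a,D,E], logical=[A,b,a,D,E]
After op 6 (swap(1, 0)): offset=0, physical=[b,A,a,D,E], logical=[b,A,a,D,E]
After op 7 (rotate(+2)): offset=2, physical=[b,A,a,D,E], logical=[a,D,E,b,A]
After op 8 (rotate(+2)): offset=4, physical=[b,A,a,D,E], logical=[E,b,A,a,D]
After op 9 (rotate(-2)): offset=2, physical=[b,A,a,D,E], logical=[a,D,E,b,A]
After op 10 (replace(0, 'k')): offset=2, physical=[b,A,k,D,E], logical=[k,D,E,b,A]

Answer: D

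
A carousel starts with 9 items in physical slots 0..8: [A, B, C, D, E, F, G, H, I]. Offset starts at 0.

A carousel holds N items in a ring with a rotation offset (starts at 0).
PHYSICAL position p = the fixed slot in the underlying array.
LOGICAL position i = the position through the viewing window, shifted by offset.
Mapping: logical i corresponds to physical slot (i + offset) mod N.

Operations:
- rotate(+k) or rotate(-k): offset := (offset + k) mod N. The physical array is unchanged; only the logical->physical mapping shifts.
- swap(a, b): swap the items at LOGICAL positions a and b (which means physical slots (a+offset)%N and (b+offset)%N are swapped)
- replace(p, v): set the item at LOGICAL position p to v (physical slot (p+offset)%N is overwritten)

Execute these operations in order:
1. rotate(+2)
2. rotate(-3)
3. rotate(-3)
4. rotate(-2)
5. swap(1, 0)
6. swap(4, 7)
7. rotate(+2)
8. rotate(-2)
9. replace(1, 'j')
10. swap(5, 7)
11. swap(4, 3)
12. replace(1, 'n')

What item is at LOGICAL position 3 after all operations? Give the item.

After op 1 (rotate(+2)): offset=2, physical=[A,B,C,D,E,F,G,H,I], logical=[C,D,E,F,G,H,I,A,B]
After op 2 (rotate(-3)): offset=8, physical=[A,B,C,D,E,F,G,H,I], logical=[I,A,B,C,D,E,F,G,H]
After op 3 (rotate(-3)): offset=5, physical=[A,B,C,D,E,F,G,H,I], logical=[F,G,H,I,A,B,C,D,E]
After op 4 (rotate(-2)): offset=3, physical=[A,B,C,D,E,F,G,H,I], logical=[D,E,F,G,H,I,A,B,C]
After op 5 (swap(1, 0)): offset=3, physical=[A,B,C,E,D,F,G,H,I], logical=[E,D,F,G,H,I,A,B,C]
After op 6 (swap(4, 7)): offset=3, physical=[A,H,C,E,D,F,G,B,I], logical=[E,D,F,G,B,I,A,H,C]
After op 7 (rotate(+2)): offset=5, physical=[A,H,C,E,D,F,G,B,I], logical=[F,G,B,I,A,H,C,E,D]
After op 8 (rotate(-2)): offset=3, physical=[A,H,C,E,D,F,G,B,I], logical=[E,D,F,G,B,I,A,H,C]
After op 9 (replace(1, 'j')): offset=3, physical=[A,H,C,E,j,F,G,B,I], logical=[E,j,F,G,B,I,A,H,C]
After op 10 (swap(5, 7)): offset=3, physical=[A,I,C,E,j,F,G,B,H], logical=[E,j,F,G,B,H,A,I,C]
After op 11 (swap(4, 3)): offset=3, physical=[A,I,C,E,j,F,B,G,H], logical=[E,j,F,B,G,H,A,I,C]
After op 12 (replace(1, 'n')): offset=3, physical=[A,I,C,E,n,F,B,G,H], logical=[E,n,F,B,G,H,A,I,C]

Answer: B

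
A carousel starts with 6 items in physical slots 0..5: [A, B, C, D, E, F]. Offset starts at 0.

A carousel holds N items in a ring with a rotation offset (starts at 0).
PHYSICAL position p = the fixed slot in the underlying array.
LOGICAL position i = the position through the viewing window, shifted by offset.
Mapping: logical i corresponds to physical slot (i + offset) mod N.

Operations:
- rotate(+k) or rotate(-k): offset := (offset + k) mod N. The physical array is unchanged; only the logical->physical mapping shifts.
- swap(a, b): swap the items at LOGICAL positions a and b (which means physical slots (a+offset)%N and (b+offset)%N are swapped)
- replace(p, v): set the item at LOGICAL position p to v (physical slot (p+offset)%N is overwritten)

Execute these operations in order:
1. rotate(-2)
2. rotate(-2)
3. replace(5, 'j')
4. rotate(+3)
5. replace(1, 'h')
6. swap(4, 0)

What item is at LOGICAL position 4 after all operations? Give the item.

After op 1 (rotate(-2)): offset=4, physical=[A,B,C,D,E,F], logical=[E,F,A,B,C,D]
After op 2 (rotate(-2)): offset=2, physical=[A,B,C,D,E,F], logical=[C,D,E,F,A,B]
After op 3 (replace(5, 'j')): offset=2, physical=[A,j,C,D,E,F], logical=[C,D,E,F,A,j]
After op 4 (rotate(+3)): offset=5, physical=[A,j,C,D,E,F], logical=[F,A,j,C,D,E]
After op 5 (replace(1, 'h')): offset=5, physical=[h,j,C,D,E,F], logical=[F,h,j,C,D,E]
After op 6 (swap(4, 0)): offset=5, physical=[h,j,C,F,E,D], logical=[D,h,j,C,F,E]

Answer: F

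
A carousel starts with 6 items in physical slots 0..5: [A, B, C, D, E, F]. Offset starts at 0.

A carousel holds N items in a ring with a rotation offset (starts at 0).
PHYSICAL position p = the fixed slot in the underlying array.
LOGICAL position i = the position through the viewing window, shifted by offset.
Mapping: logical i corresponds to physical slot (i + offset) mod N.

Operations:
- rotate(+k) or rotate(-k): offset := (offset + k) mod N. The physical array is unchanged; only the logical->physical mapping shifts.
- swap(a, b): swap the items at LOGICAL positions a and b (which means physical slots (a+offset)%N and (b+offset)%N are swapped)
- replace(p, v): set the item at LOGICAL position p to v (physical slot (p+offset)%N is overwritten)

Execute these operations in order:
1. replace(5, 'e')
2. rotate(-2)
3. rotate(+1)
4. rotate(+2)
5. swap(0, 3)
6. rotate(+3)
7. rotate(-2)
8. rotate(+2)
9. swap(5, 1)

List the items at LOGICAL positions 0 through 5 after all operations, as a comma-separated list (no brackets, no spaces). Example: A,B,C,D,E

After op 1 (replace(5, 'e')): offset=0, physical=[A,B,C,D,E,e], logical=[A,B,C,D,E,e]
After op 2 (rotate(-2)): offset=4, physical=[A,B,C,D,E,e], logical=[E,e,A,B,C,D]
After op 3 (rotate(+1)): offset=5, physical=[A,B,C,D,E,e], logical=[e,A,B,C,D,E]
After op 4 (rotate(+2)): offset=1, physical=[A,B,C,D,E,e], logical=[B,C,D,E,e,A]
After op 5 (swap(0, 3)): offset=1, physical=[A,E,C,D,B,e], logical=[E,C,D,B,e,A]
After op 6 (rotate(+3)): offset=4, physical=[A,E,C,D,B,e], logical=[B,e,A,E,C,D]
After op 7 (rotate(-2)): offset=2, physical=[A,E,C,D,B,e], logical=[C,D,B,e,A,E]
After op 8 (rotate(+2)): offset=4, physical=[A,E,C,D,B,e], logical=[B,e,A,E,C,D]
After op 9 (swap(5, 1)): offset=4, physical=[A,E,C,e,B,D], logical=[B,D,A,E,C,e]

Answer: B,D,A,E,C,e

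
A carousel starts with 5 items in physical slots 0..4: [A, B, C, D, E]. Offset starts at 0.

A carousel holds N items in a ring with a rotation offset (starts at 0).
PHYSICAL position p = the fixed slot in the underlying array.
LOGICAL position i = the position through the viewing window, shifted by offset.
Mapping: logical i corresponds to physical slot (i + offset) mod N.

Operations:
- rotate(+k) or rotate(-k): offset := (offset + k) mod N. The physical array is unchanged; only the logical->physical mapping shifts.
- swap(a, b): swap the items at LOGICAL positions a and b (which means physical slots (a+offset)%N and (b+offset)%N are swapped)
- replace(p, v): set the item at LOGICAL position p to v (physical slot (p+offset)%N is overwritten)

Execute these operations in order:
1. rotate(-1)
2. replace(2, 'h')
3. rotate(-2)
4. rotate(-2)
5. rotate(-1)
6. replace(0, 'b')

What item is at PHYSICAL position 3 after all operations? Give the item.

After op 1 (rotate(-1)): offset=4, physical=[A,B,C,D,E], logical=[E,A,B,C,D]
After op 2 (replace(2, 'h')): offset=4, physical=[A,h,C,D,E], logical=[E,A,h,C,D]
After op 3 (rotate(-2)): offset=2, physical=[A,h,C,D,E], logical=[C,D,E,A,h]
After op 4 (rotate(-2)): offset=0, physical=[A,h,C,D,E], logical=[A,h,C,D,E]
After op 5 (rotate(-1)): offset=4, physical=[A,h,C,D,E], logical=[E,A,h,C,D]
After op 6 (replace(0, 'b')): offset=4, physical=[A,h,C,D,b], logical=[b,A,h,C,D]

Answer: D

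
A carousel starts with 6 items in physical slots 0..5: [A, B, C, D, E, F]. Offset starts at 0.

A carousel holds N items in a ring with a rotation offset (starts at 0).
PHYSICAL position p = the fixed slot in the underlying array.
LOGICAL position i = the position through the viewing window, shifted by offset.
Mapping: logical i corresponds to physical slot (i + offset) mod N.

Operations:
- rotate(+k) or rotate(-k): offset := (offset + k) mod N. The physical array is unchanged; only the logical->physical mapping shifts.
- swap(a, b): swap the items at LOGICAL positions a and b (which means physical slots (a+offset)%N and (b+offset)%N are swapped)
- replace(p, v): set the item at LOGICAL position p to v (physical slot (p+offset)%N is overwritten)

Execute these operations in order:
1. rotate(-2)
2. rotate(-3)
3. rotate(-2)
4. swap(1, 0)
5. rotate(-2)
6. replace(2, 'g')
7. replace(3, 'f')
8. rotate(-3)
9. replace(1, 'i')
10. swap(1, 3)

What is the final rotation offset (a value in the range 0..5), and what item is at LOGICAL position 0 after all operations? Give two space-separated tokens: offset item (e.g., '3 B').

Answer: 0 f

Derivation:
After op 1 (rotate(-2)): offset=4, physical=[A,B,C,D,E,F], logical=[E,F,A,B,C,D]
After op 2 (rotate(-3)): offset=1, physical=[A,B,C,D,E,F], logical=[B,C,D,E,F,A]
After op 3 (rotate(-2)): offset=5, physical=[A,B,C,D,E,F], logical=[F,A,B,C,D,E]
After op 4 (swap(1, 0)): offset=5, physical=[F,B,C,D,E,A], logical=[A,F,B,C,D,E]
After op 5 (rotate(-2)): offset=3, physical=[F,B,C,D,E,A], logical=[D,E,A,F,B,C]
After op 6 (replace(2, 'g')): offset=3, physical=[F,B,C,D,E,g], logical=[D,E,g,F,B,C]
After op 7 (replace(3, 'f')): offset=3, physical=[f,B,C,D,E,g], logical=[D,E,g,f,B,C]
After op 8 (rotate(-3)): offset=0, physical=[f,B,C,D,E,g], logical=[f,B,C,D,E,g]
After op 9 (replace(1, 'i')): offset=0, physical=[f,i,C,D,E,g], logical=[f,i,C,D,E,g]
After op 10 (swap(1, 3)): offset=0, physical=[f,D,C,i,E,g], logical=[f,D,C,i,E,g]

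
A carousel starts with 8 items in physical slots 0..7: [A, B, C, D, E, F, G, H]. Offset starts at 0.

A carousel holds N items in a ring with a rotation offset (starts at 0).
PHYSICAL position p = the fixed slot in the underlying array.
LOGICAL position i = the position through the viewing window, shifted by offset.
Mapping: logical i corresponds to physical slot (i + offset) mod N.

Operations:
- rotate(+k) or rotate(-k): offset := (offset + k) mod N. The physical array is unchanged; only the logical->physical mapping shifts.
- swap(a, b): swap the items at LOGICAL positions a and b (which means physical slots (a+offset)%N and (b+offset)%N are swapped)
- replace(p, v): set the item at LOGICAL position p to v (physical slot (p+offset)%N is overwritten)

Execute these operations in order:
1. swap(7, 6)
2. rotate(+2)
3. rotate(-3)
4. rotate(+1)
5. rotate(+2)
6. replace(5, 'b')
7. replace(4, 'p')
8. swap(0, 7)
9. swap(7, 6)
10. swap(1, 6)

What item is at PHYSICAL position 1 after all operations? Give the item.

Answer: A

Derivation:
After op 1 (swap(7, 6)): offset=0, physical=[A,B,C,D,E,F,H,G], logical=[A,B,C,D,E,F,H,G]
After op 2 (rotate(+2)): offset=2, physical=[A,B,C,D,E,F,H,G], logical=[C,D,E,F,H,G,A,B]
After op 3 (rotate(-3)): offset=7, physical=[A,B,C,D,E,F,H,G], logical=[G,A,B,C,D,E,F,H]
After op 4 (rotate(+1)): offset=0, physical=[A,B,C,D,E,F,H,G], logical=[A,B,C,D,E,F,H,G]
After op 5 (rotate(+2)): offset=2, physical=[A,B,C,D,E,F,H,G], logical=[C,D,E,F,H,G,A,B]
After op 6 (replace(5, 'b')): offset=2, physical=[A,B,C,D,E,F,H,b], logical=[C,D,E,F,H,b,A,B]
After op 7 (replace(4, 'p')): offset=2, physical=[A,B,C,D,E,F,p,b], logical=[C,D,E,F,p,b,A,B]
After op 8 (swap(0, 7)): offset=2, physical=[A,C,B,D,E,F,p,b], logical=[B,D,E,F,p,b,A,C]
After op 9 (swap(7, 6)): offset=2, physical=[C,A,B,D,E,F,p,b], logical=[B,D,E,F,p,b,C,A]
After op 10 (swap(1, 6)): offset=2, physical=[D,A,B,C,E,F,p,b], logical=[B,C,E,F,p,b,D,A]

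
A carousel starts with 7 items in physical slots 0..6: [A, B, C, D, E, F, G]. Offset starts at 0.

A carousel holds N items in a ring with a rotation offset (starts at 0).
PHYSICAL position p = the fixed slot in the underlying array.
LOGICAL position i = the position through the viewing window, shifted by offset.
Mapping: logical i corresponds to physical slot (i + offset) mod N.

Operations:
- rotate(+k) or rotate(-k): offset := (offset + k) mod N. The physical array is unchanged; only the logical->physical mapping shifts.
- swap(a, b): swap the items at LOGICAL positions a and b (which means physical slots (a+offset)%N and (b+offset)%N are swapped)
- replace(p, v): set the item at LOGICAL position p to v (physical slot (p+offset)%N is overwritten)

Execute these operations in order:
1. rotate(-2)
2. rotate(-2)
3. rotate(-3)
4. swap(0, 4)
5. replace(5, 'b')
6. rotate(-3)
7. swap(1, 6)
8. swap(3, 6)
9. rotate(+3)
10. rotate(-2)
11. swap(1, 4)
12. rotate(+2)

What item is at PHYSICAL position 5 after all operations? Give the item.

After op 1 (rotate(-2)): offset=5, physical=[A,B,C,D,E,F,G], logical=[F,G,A,B,C,D,E]
After op 2 (rotate(-2)): offset=3, physical=[A,B,C,D,E,F,G], logical=[D,E,F,G,A,B,C]
After op 3 (rotate(-3)): offset=0, physical=[A,B,C,D,E,F,G], logical=[A,B,C,D,E,F,G]
After op 4 (swap(0, 4)): offset=0, physical=[E,B,C,D,A,F,G], logical=[E,B,C,D,A,F,G]
After op 5 (replace(5, 'b')): offset=0, physical=[E,B,C,D,A,b,G], logical=[E,B,C,D,A,b,G]
After op 6 (rotate(-3)): offset=4, physical=[E,B,C,D,A,b,G], logical=[A,b,G,E,B,C,D]
After op 7 (swap(1, 6)): offset=4, physical=[E,B,C,b,A,D,G], logical=[A,D,G,E,B,C,b]
After op 8 (swap(3, 6)): offset=4, physical=[b,B,C,E,A,D,G], logical=[A,D,G,b,B,C,E]
After op 9 (rotate(+3)): offset=0, physical=[b,B,C,E,A,D,G], logical=[b,B,C,E,A,D,G]
After op 10 (rotate(-2)): offset=5, physical=[b,B,C,E,A,D,G], logical=[D,G,b,B,C,E,A]
After op 11 (swap(1, 4)): offset=5, physical=[b,B,G,E,A,D,C], logical=[D,C,b,B,G,E,A]
After op 12 (rotate(+2)): offset=0, physical=[b,B,G,E,A,D,C], logical=[b,B,G,E,A,D,C]

Answer: D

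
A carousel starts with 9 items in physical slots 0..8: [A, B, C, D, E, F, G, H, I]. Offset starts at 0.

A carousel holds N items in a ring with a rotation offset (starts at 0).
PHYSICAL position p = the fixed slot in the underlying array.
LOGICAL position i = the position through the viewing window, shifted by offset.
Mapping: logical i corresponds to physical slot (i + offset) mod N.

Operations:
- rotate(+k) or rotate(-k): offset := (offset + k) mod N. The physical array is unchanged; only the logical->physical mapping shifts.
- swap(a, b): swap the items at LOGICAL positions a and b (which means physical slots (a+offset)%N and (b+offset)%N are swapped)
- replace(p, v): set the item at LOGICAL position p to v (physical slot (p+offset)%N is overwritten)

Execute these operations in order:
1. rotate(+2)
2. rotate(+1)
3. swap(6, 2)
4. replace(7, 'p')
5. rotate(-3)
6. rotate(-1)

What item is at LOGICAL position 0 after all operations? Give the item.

After op 1 (rotate(+2)): offset=2, physical=[A,B,C,D,E,F,G,H,I], logical=[C,D,E,F,G,H,I,A,B]
After op 2 (rotate(+1)): offset=3, physical=[A,B,C,D,E,F,G,H,I], logical=[D,E,F,G,H,I,A,B,C]
After op 3 (swap(6, 2)): offset=3, physical=[F,B,C,D,E,A,G,H,I], logical=[D,E,A,G,H,I,F,B,C]
After op 4 (replace(7, 'p')): offset=3, physical=[F,p,C,D,E,A,G,H,I], logical=[D,E,A,G,H,I,F,p,C]
After op 5 (rotate(-3)): offset=0, physical=[F,p,C,D,E,A,G,H,I], logical=[F,p,C,D,E,A,G,H,I]
After op 6 (rotate(-1)): offset=8, physical=[F,p,C,D,E,A,G,H,I], logical=[I,F,p,C,D,E,A,G,H]

Answer: I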